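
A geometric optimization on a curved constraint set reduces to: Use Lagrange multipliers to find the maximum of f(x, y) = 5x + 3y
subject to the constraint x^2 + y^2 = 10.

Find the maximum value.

Set up Lagrange conditions: grad f = lambda * grad g
  5 = 2*lambda*x
  3 = 2*lambda*y
From these: x/y = 5/3, so x = 5t, y = 3t for some t.
Substitute into constraint: (5t)^2 + (3t)^2 = 10
  t^2 * 34 = 10
  t = sqrt(10/34)
Maximum = 5*x + 3*y = (5^2 + 3^2)*t = 34 * sqrt(10/34) = sqrt(340)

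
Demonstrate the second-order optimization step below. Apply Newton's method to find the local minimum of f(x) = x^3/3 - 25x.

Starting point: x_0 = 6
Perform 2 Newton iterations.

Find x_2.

f(x) = x^3/3 - 25x
f'(x) = x^2 - 25, f''(x) = 2x
Newton update: x_{n+1} = x_n - (x_n^2 - 25)/(2*x_n)
Step 1: x_0 = 6, f'=11, f''=12, x_1 = 61/12
Step 2: x_1 = 61/12, f'=121/144, f''=61/6, x_2 = 7321/1464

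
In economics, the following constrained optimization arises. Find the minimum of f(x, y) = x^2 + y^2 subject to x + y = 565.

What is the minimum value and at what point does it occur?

Substitute y = 565 - x into f(x,y) = x^2 + y^2:
g(x) = x^2 + (565 - x)^2 = 2x^2 - 1130x + 319225
g'(x) = 4x - 1130 = 0  =>  x = 565/2
y = 565 - 565/2 = 565/2
Minimum value = (565/2)^2 + (565/2)^2 = 319225/2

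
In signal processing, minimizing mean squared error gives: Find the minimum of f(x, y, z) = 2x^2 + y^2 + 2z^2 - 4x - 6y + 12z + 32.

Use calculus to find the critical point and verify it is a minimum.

f(x,y,z) = 2x^2 + y^2 + 2z^2 - 4x - 6y + 12z + 32
df/dx = 4x + (-4) = 0 => x = 1
df/dy = 2y + (-6) = 0 => y = 3
df/dz = 4z + (12) = 0 => z = -3
f(1,3,-3) = 2*(1)^2 + 1*(3)^2 + 2*(-3)^2 + -4*(1) + -6*(3) + 12*(-3) + 32 = 3
Hessian is diagonal with entries 4, 2, 4 > 0, confirmed minimum.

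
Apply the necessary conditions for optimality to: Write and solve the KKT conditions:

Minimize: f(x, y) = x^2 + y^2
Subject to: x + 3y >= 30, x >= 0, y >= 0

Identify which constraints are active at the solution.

KKT conditions for min x^2 + y^2 s.t. 1x + 3y >= 30, x >= 0, y >= 0:
Stationarity: 2x = mu*1 + mu_x, 2y = mu*3 + mu_y, with mu, mu_x, mu_y >= 0
Complementary slackness: mu*(x + 3y - 30) = 0, mu_x*x = 0, mu_y*y = 0
(0, 0) is infeasible (1*0 + 3*0 < 30), so if mu = 0 stationarity would force x = mu_x/2 >= 0, y = mu_y/2 >= 0 with mu_x*x = mu_y*y = 0, i.e. x = y = 0: contradiction. Hence mu > 0 and x + 3y = 30 is active.
Try x > 0, y > 0 (so mu_x = mu_y = 0): x = 1*mu/2, y = 3*mu/2
Substitute: 1*(1*mu/2) + 3*(3*mu/2) = 30
  mu*10/2 = 30 => mu = 6
x* = 3 > 0, y* = 9 > 0, consistent with mu_x = mu_y = 0.
f is convex and the constraints are linear, so this KKT point is the global minimum.
f* = 90
Active constraints: x + 3y >= 30 (holds with equality, mu = 6 > 0); x >= 0 and y >= 0 are inactive (mu_x = mu_y = 0).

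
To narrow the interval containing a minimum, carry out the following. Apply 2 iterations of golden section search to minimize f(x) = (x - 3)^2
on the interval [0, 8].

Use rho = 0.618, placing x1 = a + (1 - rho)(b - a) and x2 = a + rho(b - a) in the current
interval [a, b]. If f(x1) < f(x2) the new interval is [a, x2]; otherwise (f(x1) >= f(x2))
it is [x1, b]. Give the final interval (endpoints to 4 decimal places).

Golden section search for min of f(x) = (x - 3)^2 on [0, 8].
Each step: x1 = a + (1 - rho)(b - a), x2 = a + rho(b - a); if f(x1) < f(x2) keep [a, x2], otherwise keep [x1, b].
Step 1: [0.0000, 8.0000], x1=3.0560 (f=0.0031), x2=4.9440 (f=3.7791); f(x1) < f(x2) => keep [0.0000, 4.9440]
Step 2: [0.0000, 4.9440], x1=1.8886 (f=1.2352), x2=3.0554 (f=0.0031); f(x1) > f(x2) => keep [1.8886, 4.9440]
Final interval: [1.8886, 4.9440]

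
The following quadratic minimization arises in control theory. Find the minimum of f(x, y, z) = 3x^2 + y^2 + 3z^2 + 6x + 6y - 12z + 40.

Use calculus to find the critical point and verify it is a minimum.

f(x,y,z) = 3x^2 + y^2 + 3z^2 + 6x + 6y - 12z + 40
df/dx = 6x + (6) = 0 => x = -1
df/dy = 2y + (6) = 0 => y = -3
df/dz = 6z + (-12) = 0 => z = 2
f(-1,-3,2) = 3*(-1)^2 + 1*(-3)^2 + 3*(2)^2 + 6*(-1) + 6*(-3) + -12*(2) + 40 = 16
Hessian is diagonal with entries 6, 2, 6 > 0, confirmed minimum.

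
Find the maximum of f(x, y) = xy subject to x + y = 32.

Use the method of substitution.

Substitute y = 32 - x into f(x,y) = xy:
g(x) = x(32 - x) = 32x - x^2
g'(x) = 32 - 2x = 0  =>  x = 16
y = 32 - 16 = 16
Maximum value = 16 * 16 = 256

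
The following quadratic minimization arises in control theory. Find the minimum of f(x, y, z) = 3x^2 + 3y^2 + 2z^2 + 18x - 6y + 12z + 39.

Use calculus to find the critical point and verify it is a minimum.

f(x,y,z) = 3x^2 + 3y^2 + 2z^2 + 18x - 6y + 12z + 39
df/dx = 6x + (18) = 0 => x = -3
df/dy = 6y + (-6) = 0 => y = 1
df/dz = 4z + (12) = 0 => z = -3
f(-3,1,-3) = 3*(-3)^2 + 3*(1)^2 + 2*(-3)^2 + 18*(-3) + -6*(1) + 12*(-3) + 39 = -9
Hessian is diagonal with entries 6, 6, 4 > 0, confirmed minimum.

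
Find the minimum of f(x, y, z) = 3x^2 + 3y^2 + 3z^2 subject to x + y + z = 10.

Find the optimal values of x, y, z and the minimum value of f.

Using Lagrange multipliers on f = 3x^2 + 3y^2 + 3z^2 with constraint x + y + z = 10:
Conditions: 2*3*x = lambda, 2*3*y = lambda, 2*3*z = lambda
So x = lambda/6, y = lambda/6, z = lambda/6
Substituting into constraint: lambda * (1/2) = 10
lambda = 20
x = 10/3, y = 10/3, z = 10/3
Minimum value = 100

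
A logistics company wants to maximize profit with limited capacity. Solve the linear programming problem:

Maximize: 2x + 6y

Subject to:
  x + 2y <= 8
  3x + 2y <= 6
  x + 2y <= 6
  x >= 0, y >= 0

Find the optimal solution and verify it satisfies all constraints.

Feasible vertices: (0, 0), (0, 3), (2, 0)
Objective 2x + 6y at each vertex:
  (0, 0): 0
  (0, 3): 18
  (2, 0): 4
Maximum is 18 at (0, 3).
Verify constraints at (x, y) = (0, 3):
  1*0 + 2*3 = 6 <= 8
  3*0 + 2*3 = 6 <= 6 (active)
  1*0 + 2*3 = 6 <= 6 (active)
  x = 0 >= 0, y = 3 >= 0. All constraints satisfied.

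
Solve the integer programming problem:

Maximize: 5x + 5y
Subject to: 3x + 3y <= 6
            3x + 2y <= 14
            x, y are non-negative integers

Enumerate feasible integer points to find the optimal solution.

Constraint 1: 3x + 3y <= 6
Constraint 2: 3x + 2y <= 14
Feasible x range (need y >= 0): 0 <= x <= min(6/3, 14/3) => x in {0, ..., 2}.
Enumerate feasible integer points row by row (the coefficient of y is 5 > 0, so for each x the largest feasible y gives the best value):
  x = 0: y <= min((6 - 3*0)/3, (14 - 3*0)/2) => y in {0, ..., 2}; best 5*0 + 5*2 = 10
  x = 1: y <= min((6 - 3*1)/3, (14 - 3*1)/2) => y in {0, ..., 1}; best 5*1 + 5*1 = 10
  x = 2: y <= min((6 - 3*2)/3, (14 - 3*2)/2) => y in {0}; best 5*2 + 5*0 = 10
The maximum 5x + 5y = 10 is achieved at x = 0, y = 2.
(The same value 10 is also attained at (1, 1), (2, 0).)
Check: 3*0 + 3*2 = 6 <= 6 and 3*0 + 2*2 = 4 <= 14.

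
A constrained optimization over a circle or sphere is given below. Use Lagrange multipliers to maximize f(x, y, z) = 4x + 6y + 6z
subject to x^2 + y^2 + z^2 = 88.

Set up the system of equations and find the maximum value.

Lagrange conditions: 4 = 2*lambda*x, 6 = 2*lambda*y, 6 = 2*lambda*z
So x:4 = y:6 = z:6, i.e. x = 4t, y = 6t, z = 6t
Constraint: t^2*(4^2 + 6^2 + 6^2) = 88
  t^2 * 88 = 88  =>  t = sqrt(1)
Maximum = 4*4t + 6*6t + 6*6t = 88*sqrt(1) = 88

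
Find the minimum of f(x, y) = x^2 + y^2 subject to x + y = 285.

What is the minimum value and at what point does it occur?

Substitute y = 285 - x into f(x,y) = x^2 + y^2:
g(x) = x^2 + (285 - x)^2 = 2x^2 - 570x + 81225
g'(x) = 4x - 570 = 0  =>  x = 285/2
y = 285 - 285/2 = 285/2
Minimum value = (285/2)^2 + (285/2)^2 = 81225/2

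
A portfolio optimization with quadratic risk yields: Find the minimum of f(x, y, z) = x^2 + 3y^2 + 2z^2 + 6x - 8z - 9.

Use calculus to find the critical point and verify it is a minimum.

f(x,y,z) = x^2 + 3y^2 + 2z^2 + 6x - 8z - 9
df/dx = 2x + (6) = 0 => x = -3
df/dy = 6y + (0) = 0 => y = 0
df/dz = 4z + (-8) = 0 => z = 2
f(-3,0,2) = 1*(-3)^2 + 3*(0)^2 + 2*(2)^2 + 6*(-3) + -8*(2) + -9 = -26
Hessian is diagonal with entries 2, 6, 4 > 0, confirmed minimum.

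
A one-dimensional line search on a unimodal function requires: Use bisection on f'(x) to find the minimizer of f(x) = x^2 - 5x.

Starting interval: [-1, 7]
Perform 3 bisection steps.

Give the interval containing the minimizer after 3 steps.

Finding critical point of f(x) = x^2 - 5x using bisection on f'(x) = 2x + -5.
f'(x) = 0 when x = 5/2.
Starting interval: [-1, 7]
Step 1: mid = 3, f'(mid) = 1, new interval = [-1, 3]
Step 2: mid = 1, f'(mid) = -3, new interval = [1, 3]
Step 3: mid = 2, f'(mid) = -1, new interval = [2, 3]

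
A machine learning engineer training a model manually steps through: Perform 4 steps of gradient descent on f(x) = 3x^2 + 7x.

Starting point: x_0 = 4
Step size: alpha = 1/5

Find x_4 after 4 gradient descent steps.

f(x) = 3x^2 + 7x, f'(x) = 6x + (7)
Step 1: f'(4) = 31, x_1 = 4 - 1/5 * 31 = -11/5
Step 2: f'(-11/5) = -31/5, x_2 = -11/5 - 1/5 * -31/5 = -24/25
Step 3: f'(-24/25) = 31/25, x_3 = -24/25 - 1/5 * 31/25 = -151/125
Step 4: f'(-151/125) = -31/125, x_4 = -151/125 - 1/5 * -31/125 = -724/625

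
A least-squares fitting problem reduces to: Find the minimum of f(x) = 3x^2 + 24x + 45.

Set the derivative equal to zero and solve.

f(x) = 3x^2 + 24x + 45
f'(x) = 6x + (24) = 0
x = -24/6 = -4
f(-4) = -3
Since f''(x) = 6 > 0, this is a minimum.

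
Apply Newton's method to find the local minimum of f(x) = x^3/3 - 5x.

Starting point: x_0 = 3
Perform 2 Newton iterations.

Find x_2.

f(x) = x^3/3 - 5x
f'(x) = x^2 - 5, f''(x) = 2x
Newton update: x_{n+1} = x_n - (x_n^2 - 5)/(2*x_n)
Step 1: x_0 = 3, f'=4, f''=6, x_1 = 7/3
Step 2: x_1 = 7/3, f'=4/9, f''=14/3, x_2 = 47/21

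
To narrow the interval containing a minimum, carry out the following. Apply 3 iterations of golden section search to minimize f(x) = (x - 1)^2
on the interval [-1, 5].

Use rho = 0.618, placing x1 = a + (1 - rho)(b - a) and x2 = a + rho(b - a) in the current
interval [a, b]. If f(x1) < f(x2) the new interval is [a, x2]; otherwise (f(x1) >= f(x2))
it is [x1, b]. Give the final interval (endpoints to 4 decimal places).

Golden section search for min of f(x) = (x - 1)^2 on [-1, 5].
Each step: x1 = a + (1 - rho)(b - a), x2 = a + rho(b - a); if f(x1) < f(x2) keep [a, x2], otherwise keep [x1, b].
Step 1: [-1.0000, 5.0000], x1=1.2920 (f=0.0853), x2=2.7080 (f=2.9173); f(x1) < f(x2) => keep [-1.0000, 2.7080]
Step 2: [-1.0000, 2.7080], x1=0.4165 (f=0.3405), x2=1.2915 (f=0.0850); f(x1) > f(x2) => keep [0.4165, 2.7080]
Step 3: [0.4165, 2.7080], x1=1.2918 (f=0.0852), x2=1.8326 (f=0.6933); f(x1) < f(x2) => keep [0.4165, 1.8326]
Final interval: [0.4165, 1.8326]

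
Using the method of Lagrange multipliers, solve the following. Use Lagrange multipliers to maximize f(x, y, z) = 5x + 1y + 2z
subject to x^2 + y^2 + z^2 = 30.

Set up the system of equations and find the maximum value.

Lagrange conditions: 5 = 2*lambda*x, 1 = 2*lambda*y, 2 = 2*lambda*z
So x:5 = y:1 = z:2, i.e. x = 5t, y = 1t, z = 2t
Constraint: t^2*(5^2 + 1^2 + 2^2) = 30
  t^2 * 30 = 30  =>  t = sqrt(1)
Maximum = 5*5t + 1*1t + 2*2t = 30*sqrt(1) = 30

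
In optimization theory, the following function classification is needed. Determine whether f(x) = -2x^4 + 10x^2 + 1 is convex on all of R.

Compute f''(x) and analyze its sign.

f(x) = -2x^4 + 10x^2 + 1
f'(x) = -8x^3 + 20x
f''(x) = -24x^2 + 20
f''(x) = -24x^2 + 20 -> -inf as |x| -> inf
Therefore, f is not globally convex on R.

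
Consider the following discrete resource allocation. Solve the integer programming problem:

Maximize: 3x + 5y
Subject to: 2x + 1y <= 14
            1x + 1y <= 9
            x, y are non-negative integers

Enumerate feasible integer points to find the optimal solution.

Constraint 1: 2x + 1y <= 14
Constraint 2: 1x + 1y <= 9
Feasible x range (need y >= 0): 0 <= x <= min(14/2, 9/1) => x in {0, ..., 7}.
Enumerate feasible integer points row by row (the coefficient of y is 5 > 0, so for each x the largest feasible y gives the best value):
  x = 0: y <= min((14 - 2*0)/1, (9 - 1*0)/1) => y in {0, ..., 9}; best 3*0 + 5*9 = 45
  x = 1: y <= min((14 - 2*1)/1, (9 - 1*1)/1) => y in {0, ..., 8}; best 3*1 + 5*8 = 43
  x = 2: y <= min((14 - 2*2)/1, (9 - 1*2)/1) => y in {0, ..., 7}; best 3*2 + 5*7 = 41
  x = 3: y <= min((14 - 2*3)/1, (9 - 1*3)/1) => y in {0, ..., 6}; best 3*3 + 5*6 = 39
  x = 4: y <= min((14 - 2*4)/1, (9 - 1*4)/1) => y in {0, ..., 5}; best 3*4 + 5*5 = 37
  x = 5: y <= min((14 - 2*5)/1, (9 - 1*5)/1) => y in {0, ..., 4}; best 3*5 + 5*4 = 35
  x = 6: y <= min((14 - 2*6)/1, (9 - 1*6)/1) => y in {0, ..., 2}; best 3*6 + 5*2 = 28
  x = 7: y <= min((14 - 2*7)/1, (9 - 1*7)/1) => y in {0}; best 3*7 + 5*0 = 21
The maximum 3x + 5y = 45 is achieved at x = 0, y = 9.
Check: 2*0 + 1*9 = 9 <= 14 and 1*0 + 1*9 = 9 <= 9.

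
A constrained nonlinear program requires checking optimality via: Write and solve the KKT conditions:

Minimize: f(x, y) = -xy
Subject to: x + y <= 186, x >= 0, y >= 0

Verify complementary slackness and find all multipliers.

Problem: min -xy s.t. x + y <= 186 (multiplier lambda), x >= 0 (mu_x), y >= 0 (mu_y)
KKT stationarity: -y + lambda - mu_x = 0, -x + lambda - mu_y = 0, with lambda, mu_x, mu_y >= 0
Complementary slackness: lambda*(x + y - 186) = 0, mu_x*x = 0, mu_y*y = 0
If lambda = 0: y = -mu_x <= 0 and x = -mu_y <= 0 force x = y = 0 with f = 0; but x = y = 93 is feasible with f = -8649 < 0, so this is not the minimum. Hence lambda > 0 and x + y = 186.
Try x > 0, y > 0 (so mu_x = mu_y = 0): y = lambda, x = lambda => x = y = lambda
x + y = 186 => 2*lambda = 186 => lambda = 93
x* = y* = 93 > 0, consistent with mu_x = mu_y = 0.
(Any feasible point with x = 0 or y = 0 has f = 0 > -8649, so the minimum is not on those boundaries.)
min(-xy) = -8649 (i.e. max xy = 8649)
Multipliers: lambda = 93, mu_x = 0, mu_y = 0
Complementary slackness: lambda*(x + y - 186) = 93*(93 + 93 - 186) = 0, mu_x*x = 0*93 = 0, mu_y*y = 0*93 = 0. Satisfied.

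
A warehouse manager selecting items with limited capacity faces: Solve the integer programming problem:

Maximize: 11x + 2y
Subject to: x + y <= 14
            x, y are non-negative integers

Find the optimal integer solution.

Objective: 11x + 2y, constraint: x + y <= 14
Coefficient of x is 11 >= coefficient of y is 2, so allocate the entire budget to x.
Optimal: x = 14, y = 0, value = 154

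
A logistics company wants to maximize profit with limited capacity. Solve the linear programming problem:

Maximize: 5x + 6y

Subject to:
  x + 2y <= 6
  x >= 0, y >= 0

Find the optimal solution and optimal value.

The feasible region has vertices at [(0, 0), (6, 0), (0, 3)].
Checking objective 5x + 6y at each vertex:
  (0, 0): 5*0 + 6*0 = 0
  (6, 0): 5*6 + 6*0 = 30
  (0, 3): 5*0 + 6*3 = 18
Maximum is 30 at (6, 0).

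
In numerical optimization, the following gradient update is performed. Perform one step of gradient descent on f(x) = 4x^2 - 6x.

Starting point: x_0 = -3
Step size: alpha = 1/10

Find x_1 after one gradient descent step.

f(x) = 4x^2 - 6x
f'(x) = 8x - 6
f'(-3) = 8*-3 + (-6) = -30
x_1 = x_0 - alpha * f'(x_0) = -3 - 1/10 * -30 = 0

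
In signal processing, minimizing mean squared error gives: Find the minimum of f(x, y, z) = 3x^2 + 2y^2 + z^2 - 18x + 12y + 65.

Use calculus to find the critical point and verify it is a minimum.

f(x,y,z) = 3x^2 + 2y^2 + z^2 - 18x + 12y + 65
df/dx = 6x + (-18) = 0 => x = 3
df/dy = 4y + (12) = 0 => y = -3
df/dz = 2z + (0) = 0 => z = 0
f(3,-3,0) = 3*(3)^2 + 2*(-3)^2 + 1*(0)^2 + -18*(3) + 12*(-3) + 65 = 20
Hessian is diagonal with entries 6, 4, 2 > 0, confirmed minimum.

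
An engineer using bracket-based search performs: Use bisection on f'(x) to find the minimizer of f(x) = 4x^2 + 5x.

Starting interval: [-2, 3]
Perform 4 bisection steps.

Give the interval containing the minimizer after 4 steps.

Finding critical point of f(x) = 4x^2 + 5x using bisection on f'(x) = 8x + 5.
f'(x) = 0 when x = -5/8.
Starting interval: [-2, 3]
Step 1: mid = 1/2, f'(mid) = 9, new interval = [-2, 1/2]
Step 2: mid = -3/4, f'(mid) = -1, new interval = [-3/4, 1/2]
Step 3: mid = -1/8, f'(mid) = 4, new interval = [-3/4, -1/8]
Step 4: mid = -7/16, f'(mid) = 3/2, new interval = [-3/4, -7/16]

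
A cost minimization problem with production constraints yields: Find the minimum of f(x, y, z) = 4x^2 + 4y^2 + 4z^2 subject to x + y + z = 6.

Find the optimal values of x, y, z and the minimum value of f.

Using Lagrange multipliers on f = 4x^2 + 4y^2 + 4z^2 with constraint x + y + z = 6:
Conditions: 2*4*x = lambda, 2*4*y = lambda, 2*4*z = lambda
So x = lambda/8, y = lambda/8, z = lambda/8
Substituting into constraint: lambda * (3/8) = 6
lambda = 16
x = 2, y = 2, z = 2
Minimum value = 48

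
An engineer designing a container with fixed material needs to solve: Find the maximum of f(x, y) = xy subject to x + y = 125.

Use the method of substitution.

Substitute y = 125 - x into f(x,y) = xy:
g(x) = x(125 - x) = 125x - x^2
g'(x) = 125 - 2x = 0  =>  x = 125/2
y = 125 - 125/2 = 125/2
Maximum value = (125/2) * (125/2) = 15625/4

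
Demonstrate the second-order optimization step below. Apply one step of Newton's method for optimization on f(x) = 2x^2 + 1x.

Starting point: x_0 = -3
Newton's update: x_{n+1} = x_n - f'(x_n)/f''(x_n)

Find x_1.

f(x) = 2x^2 + 1x
f'(x) = 4x + (1), f''(x) = 4
Newton step: x_1 = x_0 - f'(x_0)/f''(x_0)
f'(-3) = -11
x_1 = -3 - -11/4 = -1/4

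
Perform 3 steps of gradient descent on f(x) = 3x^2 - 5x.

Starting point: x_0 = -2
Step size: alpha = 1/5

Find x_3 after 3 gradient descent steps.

f(x) = 3x^2 - 5x, f'(x) = 6x + (-5)
Step 1: f'(-2) = -17, x_1 = -2 - 1/5 * -17 = 7/5
Step 2: f'(7/5) = 17/5, x_2 = 7/5 - 1/5 * 17/5 = 18/25
Step 3: f'(18/25) = -17/25, x_3 = 18/25 - 1/5 * -17/25 = 107/125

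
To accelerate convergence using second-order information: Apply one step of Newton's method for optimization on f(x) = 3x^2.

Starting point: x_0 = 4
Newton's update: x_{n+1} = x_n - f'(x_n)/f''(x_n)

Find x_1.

f(x) = 3x^2
f'(x) = 6x + (0), f''(x) = 6
Newton step: x_1 = x_0 - f'(x_0)/f''(x_0)
f'(4) = 24
x_1 = 4 - 24/6 = 0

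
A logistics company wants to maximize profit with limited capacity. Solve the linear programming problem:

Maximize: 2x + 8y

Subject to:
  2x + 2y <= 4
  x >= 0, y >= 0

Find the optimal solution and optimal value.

The feasible region has vertices at [(0, 0), (2, 0), (0, 2)].
Checking objective 2x + 8y at each vertex:
  (0, 0): 2*0 + 8*0 = 0
  (2, 0): 2*2 + 8*0 = 4
  (0, 2): 2*0 + 8*2 = 16
Maximum is 16 at (0, 2).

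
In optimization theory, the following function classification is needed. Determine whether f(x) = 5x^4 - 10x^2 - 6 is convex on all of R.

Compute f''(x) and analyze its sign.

f(x) = 5x^4 - 10x^2 - 6
f'(x) = 20x^3 + -20x
f''(x) = 60x^2 + -20
f''(0) = -20 < 0, so not convex near x = 0
Therefore, f is not globally convex on R.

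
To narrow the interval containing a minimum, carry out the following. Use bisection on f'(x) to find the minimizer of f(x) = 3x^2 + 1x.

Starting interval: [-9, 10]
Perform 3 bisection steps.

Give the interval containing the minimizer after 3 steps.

Finding critical point of f(x) = 3x^2 + 1x using bisection on f'(x) = 6x + 1.
f'(x) = 0 when x = -1/6.
Starting interval: [-9, 10]
Step 1: mid = 1/2, f'(mid) = 4, new interval = [-9, 1/2]
Step 2: mid = -17/4, f'(mid) = -49/2, new interval = [-17/4, 1/2]
Step 3: mid = -15/8, f'(mid) = -41/4, new interval = [-15/8, 1/2]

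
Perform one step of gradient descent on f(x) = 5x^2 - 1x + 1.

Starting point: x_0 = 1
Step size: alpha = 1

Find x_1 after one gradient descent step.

f(x) = 5x^2 - 1x + 1
f'(x) = 10x - 1
f'(1) = 10*1 + (-1) = 9
x_1 = x_0 - alpha * f'(x_0) = 1 - 1 * 9 = -8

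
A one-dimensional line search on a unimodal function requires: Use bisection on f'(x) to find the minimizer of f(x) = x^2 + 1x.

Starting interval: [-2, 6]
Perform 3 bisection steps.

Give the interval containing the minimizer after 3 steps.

Finding critical point of f(x) = x^2 + 1x using bisection on f'(x) = 2x + 1.
f'(x) = 0 when x = -1/2.
Starting interval: [-2, 6]
Step 1: mid = 2, f'(mid) = 5, new interval = [-2, 2]
Step 2: mid = 0, f'(mid) = 1, new interval = [-2, 0]
Step 3: mid = -1, f'(mid) = -1, new interval = [-1, 0]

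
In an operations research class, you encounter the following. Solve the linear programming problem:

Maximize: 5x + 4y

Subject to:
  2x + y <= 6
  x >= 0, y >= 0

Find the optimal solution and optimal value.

The feasible region has vertices at [(0, 0), (3, 0), (0, 6)].
Checking objective 5x + 4y at each vertex:
  (0, 0): 5*0 + 4*0 = 0
  (3, 0): 5*3 + 4*0 = 15
  (0, 6): 5*0 + 4*6 = 24
Maximum is 24 at (0, 6).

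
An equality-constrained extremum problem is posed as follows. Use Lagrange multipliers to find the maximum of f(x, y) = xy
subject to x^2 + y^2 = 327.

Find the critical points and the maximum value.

Lagrange conditions: y = 2*lambda*x and x = 2*lambda*y
If x = 0 then y = 0, violating the constraint, so x, y != 0.
Dividing: y/x = x/y => x^2 = y^2 => y = x or y = -x
Constraint: 2x^2 = 327 => x^2 = 327/2 => x = +/-sqrt(327/2)
Critical points: (sqrt(327/2), sqrt(327/2)), (-sqrt(327/2), -sqrt(327/2)), (sqrt(327/2), -sqrt(327/2)), (-sqrt(327/2), sqrt(327/2))
  y = x:  xy = x^2 = 327/2  at (sqrt(327/2), sqrt(327/2)) and (-sqrt(327/2), -sqrt(327/2))
  y = -x: xy = -x^2 = -327/2 at (sqrt(327/2), -sqrt(327/2)) and (-sqrt(327/2), sqrt(327/2))
Maximum xy = 327/2 at (sqrt(327/2), sqrt(327/2)) and (-sqrt(327/2), -sqrt(327/2))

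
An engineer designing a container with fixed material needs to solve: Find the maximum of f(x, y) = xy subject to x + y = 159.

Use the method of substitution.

Substitute y = 159 - x into f(x,y) = xy:
g(x) = x(159 - x) = 159x - x^2
g'(x) = 159 - 2x = 0  =>  x = 159/2
y = 159 - 159/2 = 159/2
Maximum value = (159/2) * (159/2) = 25281/4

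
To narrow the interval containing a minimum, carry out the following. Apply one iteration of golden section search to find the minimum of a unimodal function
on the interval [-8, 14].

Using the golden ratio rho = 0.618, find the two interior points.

Golden section search on [-8, 14].
Golden ratio rho = 0.618 (approx).
Interior points:
  x_1 = -8 + (1-0.618)*22 = 0.4040
  x_2 = -8 + 0.618*22 = 5.5960
Compare f(x_1) and f(x_2) to determine which subinterval to keep.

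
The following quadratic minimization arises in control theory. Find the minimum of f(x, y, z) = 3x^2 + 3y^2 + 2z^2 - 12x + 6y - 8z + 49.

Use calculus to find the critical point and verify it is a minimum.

f(x,y,z) = 3x^2 + 3y^2 + 2z^2 - 12x + 6y - 8z + 49
df/dx = 6x + (-12) = 0 => x = 2
df/dy = 6y + (6) = 0 => y = -1
df/dz = 4z + (-8) = 0 => z = 2
f(2,-1,2) = 3*(2)^2 + 3*(-1)^2 + 2*(2)^2 + -12*(2) + 6*(-1) + -8*(2) + 49 = 26
Hessian is diagonal with entries 6, 6, 4 > 0, confirmed minimum.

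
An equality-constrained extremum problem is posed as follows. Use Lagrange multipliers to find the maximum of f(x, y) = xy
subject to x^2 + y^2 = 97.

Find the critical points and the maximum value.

Lagrange conditions: y = 2*lambda*x and x = 2*lambda*y
If x = 0 then y = 0, violating the constraint, so x, y != 0.
Dividing: y/x = x/y => x^2 = y^2 => y = x or y = -x
Constraint: 2x^2 = 97 => x^2 = 97/2 => x = +/-sqrt(97/2)
Critical points: (sqrt(97/2), sqrt(97/2)), (-sqrt(97/2), -sqrt(97/2)), (sqrt(97/2), -sqrt(97/2)), (-sqrt(97/2), sqrt(97/2))
  y = x:  xy = x^2 = 97/2  at (sqrt(97/2), sqrt(97/2)) and (-sqrt(97/2), -sqrt(97/2))
  y = -x: xy = -x^2 = -97/2 at (sqrt(97/2), -sqrt(97/2)) and (-sqrt(97/2), sqrt(97/2))
Maximum xy = 97/2 at (sqrt(97/2), sqrt(97/2)) and (-sqrt(97/2), -sqrt(97/2))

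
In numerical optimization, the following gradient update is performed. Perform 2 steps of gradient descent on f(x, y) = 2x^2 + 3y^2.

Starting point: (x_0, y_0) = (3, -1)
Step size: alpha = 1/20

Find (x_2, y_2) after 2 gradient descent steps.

f(x,y) = 2x^2 + 3y^2
grad_x = 4x + 0y, grad_y = 6y + 0x
Step 1: grad = (12, -6), (12/5, -7/10)
Step 2: grad = (48/5, -21/5), (48/25, -49/100)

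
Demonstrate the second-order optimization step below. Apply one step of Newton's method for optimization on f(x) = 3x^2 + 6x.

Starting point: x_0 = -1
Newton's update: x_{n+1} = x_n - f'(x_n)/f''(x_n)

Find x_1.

f(x) = 3x^2 + 6x
f'(x) = 6x + (6), f''(x) = 6
Newton step: x_1 = x_0 - f'(x_0)/f''(x_0)
f'(-1) = 0
x_1 = -1 - 0/6 = -1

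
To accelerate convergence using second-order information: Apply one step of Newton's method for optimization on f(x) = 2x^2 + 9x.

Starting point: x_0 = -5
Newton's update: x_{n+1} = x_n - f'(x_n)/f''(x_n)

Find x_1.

f(x) = 2x^2 + 9x
f'(x) = 4x + (9), f''(x) = 4
Newton step: x_1 = x_0 - f'(x_0)/f''(x_0)
f'(-5) = -11
x_1 = -5 - -11/4 = -9/4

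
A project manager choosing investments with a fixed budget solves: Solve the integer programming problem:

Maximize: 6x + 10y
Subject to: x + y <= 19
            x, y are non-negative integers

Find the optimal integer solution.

Objective: 6x + 10y, constraint: x + y <= 19
Coefficient of y is 10 > coefficient of x is 6, so allocate the entire budget to y.
Optimal: x = 0, y = 19, value = 190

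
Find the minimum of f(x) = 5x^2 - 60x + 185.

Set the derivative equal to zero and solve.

f(x) = 5x^2 - 60x + 185
f'(x) = 10x + (-60) = 0
x = 60/10 = 6
f(6) = 5
Since f''(x) = 10 > 0, this is a minimum.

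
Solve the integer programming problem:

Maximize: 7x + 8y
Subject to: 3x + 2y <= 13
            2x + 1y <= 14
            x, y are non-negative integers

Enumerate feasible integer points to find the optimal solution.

Constraint 1: 3x + 2y <= 13
Constraint 2: 2x + 1y <= 14
Feasible x range (need y >= 0): 0 <= x <= min(13/3, 14/2) => x in {0, ..., 4}.
Enumerate feasible integer points row by row (the coefficient of y is 8 > 0, so for each x the largest feasible y gives the best value):
  x = 0: y <= min((13 - 3*0)/2, (14 - 2*0)/1) => y in {0, ..., 6}; best 7*0 + 8*6 = 48
  x = 1: y <= min((13 - 3*1)/2, (14 - 2*1)/1) => y in {0, ..., 5}; best 7*1 + 8*5 = 47
  x = 2: y <= min((13 - 3*2)/2, (14 - 2*2)/1) => y in {0, ..., 3}; best 7*2 + 8*3 = 38
  x = 3: y <= min((13 - 3*3)/2, (14 - 2*3)/1) => y in {0, ..., 2}; best 7*3 + 8*2 = 37
  x = 4: y <= min((13 - 3*4)/2, (14 - 2*4)/1) => y in {0}; best 7*4 + 8*0 = 28
The maximum 7x + 8y = 48 is achieved at x = 0, y = 6.
Check: 3*0 + 2*6 = 12 <= 13 and 2*0 + 1*6 = 6 <= 14.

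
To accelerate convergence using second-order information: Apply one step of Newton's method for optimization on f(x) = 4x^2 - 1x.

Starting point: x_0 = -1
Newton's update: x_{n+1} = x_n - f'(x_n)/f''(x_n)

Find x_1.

f(x) = 4x^2 - 1x
f'(x) = 8x + (-1), f''(x) = 8
Newton step: x_1 = x_0 - f'(x_0)/f''(x_0)
f'(-1) = -9
x_1 = -1 - -9/8 = 1/8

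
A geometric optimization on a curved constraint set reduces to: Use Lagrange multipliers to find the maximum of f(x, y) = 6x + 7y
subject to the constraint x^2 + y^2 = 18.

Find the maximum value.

Set up Lagrange conditions: grad f = lambda * grad g
  6 = 2*lambda*x
  7 = 2*lambda*y
From these: x/y = 6/7, so x = 6t, y = 7t for some t.
Substitute into constraint: (6t)^2 + (7t)^2 = 18
  t^2 * 85 = 18
  t = sqrt(18/85)
Maximum = 6*x + 7*y = (6^2 + 7^2)*t = 85 * sqrt(18/85) = sqrt(1530)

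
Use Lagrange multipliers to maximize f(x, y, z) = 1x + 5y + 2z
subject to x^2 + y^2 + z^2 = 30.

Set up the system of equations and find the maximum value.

Lagrange conditions: 1 = 2*lambda*x, 5 = 2*lambda*y, 2 = 2*lambda*z
So x:1 = y:5 = z:2, i.e. x = 1t, y = 5t, z = 2t
Constraint: t^2*(1^2 + 5^2 + 2^2) = 30
  t^2 * 30 = 30  =>  t = sqrt(1)
Maximum = 1*1t + 5*5t + 2*2t = 30*sqrt(1) = 30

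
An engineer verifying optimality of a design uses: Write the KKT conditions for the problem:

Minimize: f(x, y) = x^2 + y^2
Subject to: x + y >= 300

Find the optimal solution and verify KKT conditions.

KKT conditions for min x^2 + y^2 s.t. x + y >= 300:
Stationarity: 2x = mu, 2y = mu
So x = y = mu/2.
Complementary slackness: mu*(x + y - 300) = 0
Primal feasibility: x + y >= 300; dual feasibility: mu >= 0
If mu = 0 then x = y = 0, but 0 + 0 < 300 is infeasible, so the constraint is active.
Constraint active: x + y = 2*(mu/2) = 300 => mu = 300
x = y = 150, f = 45000
Verify: stationarity 2*150 = 300 = mu; primal 150 + 150 = 300 >= 300; dual mu = 300 >= 0; complementary slackness 300*(300 - 300) = 0. All KKT conditions hold.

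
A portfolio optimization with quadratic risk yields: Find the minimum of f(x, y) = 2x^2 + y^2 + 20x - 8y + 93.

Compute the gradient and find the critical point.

f(x,y) = 2x^2 + y^2 + 20x - 8y + 93
df/dx = 4x + (20) = 0  =>  x = -5
df/dy = 2y + (-8) = 0  =>  y = 4
f(-5, 4) = 2*(-5)^2 + 1*(4)^2 + 20*(-5) + -8*(4) + 93 = 27
Hessian is diagonal with entries 4, 2 > 0, so this is a minimum.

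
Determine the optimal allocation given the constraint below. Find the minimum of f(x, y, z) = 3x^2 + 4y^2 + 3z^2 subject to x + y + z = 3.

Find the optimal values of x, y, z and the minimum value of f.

Using Lagrange multipliers on f = 3x^2 + 4y^2 + 3z^2 with constraint x + y + z = 3:
Conditions: 2*3*x = lambda, 2*4*y = lambda, 2*3*z = lambda
So x = lambda/6, y = lambda/8, z = lambda/6
Substituting into constraint: lambda * (11/24) = 3
lambda = 72/11
x = 12/11, y = 9/11, z = 12/11
Minimum value = 108/11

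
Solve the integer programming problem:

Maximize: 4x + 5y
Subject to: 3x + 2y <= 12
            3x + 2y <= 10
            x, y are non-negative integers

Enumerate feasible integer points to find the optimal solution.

Constraint 1: 3x + 2y <= 12
Constraint 2: 3x + 2y <= 10
Feasible x range (need y >= 0): 0 <= x <= min(12/3, 10/3) => x in {0, ..., 3}.
Enumerate feasible integer points row by row (the coefficient of y is 5 > 0, so for each x the largest feasible y gives the best value):
  x = 0: y <= min((12 - 3*0)/2, (10 - 3*0)/2) => y in {0, ..., 5}; best 4*0 + 5*5 = 25
  x = 1: y <= min((12 - 3*1)/2, (10 - 3*1)/2) => y in {0, ..., 3}; best 4*1 + 5*3 = 19
  x = 2: y <= min((12 - 3*2)/2, (10 - 3*2)/2) => y in {0, ..., 2}; best 4*2 + 5*2 = 18
  x = 3: y <= min((12 - 3*3)/2, (10 - 3*3)/2) => y in {0}; best 4*3 + 5*0 = 12
The maximum 4x + 5y = 25 is achieved at x = 0, y = 5.
Check: 3*0 + 2*5 = 10 <= 12 and 3*0 + 2*5 = 10 <= 10.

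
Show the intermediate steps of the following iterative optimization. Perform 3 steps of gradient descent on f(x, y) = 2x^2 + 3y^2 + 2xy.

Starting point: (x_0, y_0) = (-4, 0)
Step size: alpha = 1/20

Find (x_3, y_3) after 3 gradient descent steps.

f(x,y) = 2x^2 + 3y^2 + 2xy
grad_x = 4x + 2y, grad_y = 6y + 2x
Step 1: grad = (-16, -8), (-16/5, 2/5)
Step 2: grad = (-12, -4), (-13/5, 3/5)
Step 3: grad = (-46/5, -8/5), (-107/50, 17/25)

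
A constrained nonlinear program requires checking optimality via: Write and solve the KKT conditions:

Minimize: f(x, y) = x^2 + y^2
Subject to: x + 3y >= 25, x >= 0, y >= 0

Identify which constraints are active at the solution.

KKT conditions for min x^2 + y^2 s.t. 1x + 3y >= 25, x >= 0, y >= 0:
Stationarity: 2x = mu*1 + mu_x, 2y = mu*3 + mu_y, with mu, mu_x, mu_y >= 0
Complementary slackness: mu*(x + 3y - 25) = 0, mu_x*x = 0, mu_y*y = 0
(0, 0) is infeasible (1*0 + 3*0 < 25), so if mu = 0 stationarity would force x = mu_x/2 >= 0, y = mu_y/2 >= 0 with mu_x*x = mu_y*y = 0, i.e. x = y = 0: contradiction. Hence mu > 0 and x + 3y = 25 is active.
Try x > 0, y > 0 (so mu_x = mu_y = 0): x = 1*mu/2, y = 3*mu/2
Substitute: 1*(1*mu/2) + 3*(3*mu/2) = 25
  mu*10/2 = 25 => mu = 5
x* = 5/2 > 0, y* = 15/2 > 0, consistent with mu_x = mu_y = 0.
f is convex and the constraints are linear, so this KKT point is the global minimum.
f* = 125/2
Active constraints: x + 3y >= 25 (holds with equality, mu = 5 > 0); x >= 0 and y >= 0 are inactive (mu_x = mu_y = 0).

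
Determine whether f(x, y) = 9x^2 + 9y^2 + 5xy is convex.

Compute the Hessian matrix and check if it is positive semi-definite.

f(x,y) = 9x^2 + 9y^2 + 5xy
Hessian H = [[18, 5], [5, 18]]
trace(H) = 36, det(H) = 299
Eigenvalues: (36 +/- sqrt(100)) / 2 = 23, 13
Since both eigenvalues > 0, f is convex.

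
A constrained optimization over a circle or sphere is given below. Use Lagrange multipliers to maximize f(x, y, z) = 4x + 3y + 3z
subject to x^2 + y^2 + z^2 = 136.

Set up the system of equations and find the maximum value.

Lagrange conditions: 4 = 2*lambda*x, 3 = 2*lambda*y, 3 = 2*lambda*z
So x:4 = y:3 = z:3, i.e. x = 4t, y = 3t, z = 3t
Constraint: t^2*(4^2 + 3^2 + 3^2) = 136
  t^2 * 34 = 136  =>  t = sqrt(4)
Maximum = 4*4t + 3*3t + 3*3t = 34*sqrt(4) = 68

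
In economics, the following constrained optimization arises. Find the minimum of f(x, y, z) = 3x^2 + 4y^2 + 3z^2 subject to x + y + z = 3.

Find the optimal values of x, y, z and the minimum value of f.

Using Lagrange multipliers on f = 3x^2 + 4y^2 + 3z^2 with constraint x + y + z = 3:
Conditions: 2*3*x = lambda, 2*4*y = lambda, 2*3*z = lambda
So x = lambda/6, y = lambda/8, z = lambda/6
Substituting into constraint: lambda * (11/24) = 3
lambda = 72/11
x = 12/11, y = 9/11, z = 12/11
Minimum value = 108/11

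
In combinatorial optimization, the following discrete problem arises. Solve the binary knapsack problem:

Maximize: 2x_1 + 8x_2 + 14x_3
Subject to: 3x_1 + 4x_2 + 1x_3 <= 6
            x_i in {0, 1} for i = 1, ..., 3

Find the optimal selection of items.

Items: item 1 (v=2, w=3), item 2 (v=8, w=4), item 3 (v=14, w=1)
Capacity: 6
Checking all 8 subsets (w = total weight, v = total value):
  {}: w = 0, v = 0
  {1}: w = 3, v = 2
  {2}: w = 4, v = 8
  {3}: w = 1, v = 14
  {1, 2}: w = 7 > 6, infeasible
  {1, 3}: w = 4, v = 16
  {2, 3}: w = 5, v = 22
  {1, 2, 3}: w = 8 > 6, infeasible
Best feasible subset: items [2, 3]
Total weight: 5 <= 6, total value: 22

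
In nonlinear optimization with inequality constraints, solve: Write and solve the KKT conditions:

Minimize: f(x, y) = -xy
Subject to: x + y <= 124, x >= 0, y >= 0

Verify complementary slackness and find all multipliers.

Problem: min -xy s.t. x + y <= 124 (multiplier lambda), x >= 0 (mu_x), y >= 0 (mu_y)
KKT stationarity: -y + lambda - mu_x = 0, -x + lambda - mu_y = 0, with lambda, mu_x, mu_y >= 0
Complementary slackness: lambda*(x + y - 124) = 0, mu_x*x = 0, mu_y*y = 0
If lambda = 0: y = -mu_x <= 0 and x = -mu_y <= 0 force x = y = 0 with f = 0; but x = y = 62 is feasible with f = -3844 < 0, so this is not the minimum. Hence lambda > 0 and x + y = 124.
Try x > 0, y > 0 (so mu_x = mu_y = 0): y = lambda, x = lambda => x = y = lambda
x + y = 124 => 2*lambda = 124 => lambda = 62
x* = y* = 62 > 0, consistent with mu_x = mu_y = 0.
(Any feasible point with x = 0 or y = 0 has f = 0 > -3844, so the minimum is not on those boundaries.)
min(-xy) = -3844 (i.e. max xy = 3844)
Multipliers: lambda = 62, mu_x = 0, mu_y = 0
Complementary slackness: lambda*(x + y - 124) = 62*(62 + 62 - 124) = 0, mu_x*x = 0*62 = 0, mu_y*y = 0*62 = 0. Satisfied.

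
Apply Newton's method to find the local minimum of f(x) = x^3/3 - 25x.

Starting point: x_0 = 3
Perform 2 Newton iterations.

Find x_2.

f(x) = x^3/3 - 25x
f'(x) = x^2 - 25, f''(x) = 2x
Newton update: x_{n+1} = x_n - (x_n^2 - 25)/(2*x_n)
Step 1: x_0 = 3, f'=-16, f''=6, x_1 = 17/3
Step 2: x_1 = 17/3, f'=64/9, f''=34/3, x_2 = 257/51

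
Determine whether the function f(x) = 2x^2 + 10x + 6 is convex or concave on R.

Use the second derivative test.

f(x) = 2x^2 + 10x + 6
f'(x) = 4x + 10
f''(x) = 4
Since f''(x) = 4 > 0 for all x, f is convex on R.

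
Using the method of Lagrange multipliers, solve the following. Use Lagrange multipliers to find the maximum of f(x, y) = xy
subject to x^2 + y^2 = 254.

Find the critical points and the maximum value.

Lagrange conditions: y = 2*lambda*x and x = 2*lambda*y
If x = 0 then y = 0, violating the constraint, so x, y != 0.
Dividing: y/x = x/y => x^2 = y^2 => y = x or y = -x
Constraint: 2x^2 = 254 => x^2 = 127 => x = +/-sqrt(127)
Critical points: (sqrt(127), sqrt(127)), (-sqrt(127), -sqrt(127)), (sqrt(127), -sqrt(127)), (-sqrt(127), sqrt(127))
  y = x:  xy = x^2 = 127  at (sqrt(127), sqrt(127)) and (-sqrt(127), -sqrt(127))
  y = -x: xy = -x^2 = -127 at (sqrt(127), -sqrt(127)) and (-sqrt(127), sqrt(127))
Maximum xy = 127 at (sqrt(127), sqrt(127)) and (-sqrt(127), -sqrt(127))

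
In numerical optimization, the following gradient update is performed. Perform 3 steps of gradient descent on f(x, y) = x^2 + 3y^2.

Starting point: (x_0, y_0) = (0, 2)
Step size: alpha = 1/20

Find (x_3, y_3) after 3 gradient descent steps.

f(x,y) = x^2 + 3y^2
grad_x = 2x + 0y, grad_y = 6y + 0x
Step 1: grad = (0, 12), (0, 7/5)
Step 2: grad = (0, 42/5), (0, 49/50)
Step 3: grad = (0, 147/25), (0, 343/500)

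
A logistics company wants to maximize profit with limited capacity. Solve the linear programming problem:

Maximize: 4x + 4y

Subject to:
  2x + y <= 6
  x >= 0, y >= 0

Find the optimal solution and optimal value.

The feasible region has vertices at [(0, 0), (3, 0), (0, 6)].
Checking objective 4x + 4y at each vertex:
  (0, 0): 4*0 + 4*0 = 0
  (3, 0): 4*3 + 4*0 = 12
  (0, 6): 4*0 + 4*6 = 24
Maximum is 24 at (0, 6).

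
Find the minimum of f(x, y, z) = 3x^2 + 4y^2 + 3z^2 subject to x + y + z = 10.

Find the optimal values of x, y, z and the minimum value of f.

Using Lagrange multipliers on f = 3x^2 + 4y^2 + 3z^2 with constraint x + y + z = 10:
Conditions: 2*3*x = lambda, 2*4*y = lambda, 2*3*z = lambda
So x = lambda/6, y = lambda/8, z = lambda/6
Substituting into constraint: lambda * (11/24) = 10
lambda = 240/11
x = 40/11, y = 30/11, z = 40/11
Minimum value = 1200/11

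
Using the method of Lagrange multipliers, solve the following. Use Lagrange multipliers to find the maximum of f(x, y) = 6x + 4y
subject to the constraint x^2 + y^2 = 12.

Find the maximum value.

Set up Lagrange conditions: grad f = lambda * grad g
  6 = 2*lambda*x
  4 = 2*lambda*y
From these: x/y = 6/4, so x = 6t, y = 4t for some t.
Substitute into constraint: (6t)^2 + (4t)^2 = 12
  t^2 * 52 = 12
  t = sqrt(12/52)
Maximum = 6*x + 4*y = (6^2 + 4^2)*t = 52 * sqrt(12/52) = sqrt(624)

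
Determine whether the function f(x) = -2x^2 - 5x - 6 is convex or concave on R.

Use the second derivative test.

f(x) = -2x^2 - 5x - 6
f'(x) = -4x - 5
f''(x) = -4
Since f''(x) = -4 < 0 for all x, f is concave on R.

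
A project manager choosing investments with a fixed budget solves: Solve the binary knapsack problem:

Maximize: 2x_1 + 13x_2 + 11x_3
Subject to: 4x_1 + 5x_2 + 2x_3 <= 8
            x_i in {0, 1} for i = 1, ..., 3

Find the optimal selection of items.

Items: item 1 (v=2, w=4), item 2 (v=13, w=5), item 3 (v=11, w=2)
Capacity: 8
Checking all 8 subsets (w = total weight, v = total value):
  {}: w = 0, v = 0
  {1}: w = 4, v = 2
  {2}: w = 5, v = 13
  {3}: w = 2, v = 11
  {1, 2}: w = 9 > 8, infeasible
  {1, 3}: w = 6, v = 13
  {2, 3}: w = 7, v = 24
  {1, 2, 3}: w = 11 > 8, infeasible
Best feasible subset: items [2, 3]
Total weight: 7 <= 8, total value: 24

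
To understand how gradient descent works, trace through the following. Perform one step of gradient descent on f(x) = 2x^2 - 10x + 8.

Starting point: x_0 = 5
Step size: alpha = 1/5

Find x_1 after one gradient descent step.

f(x) = 2x^2 - 10x + 8
f'(x) = 4x - 10
f'(5) = 4*5 + (-10) = 10
x_1 = x_0 - alpha * f'(x_0) = 5 - 1/5 * 10 = 3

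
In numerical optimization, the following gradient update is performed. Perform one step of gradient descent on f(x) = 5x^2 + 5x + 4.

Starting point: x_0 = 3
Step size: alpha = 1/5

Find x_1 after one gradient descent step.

f(x) = 5x^2 + 5x + 4
f'(x) = 10x + 5
f'(3) = 10*3 + (5) = 35
x_1 = x_0 - alpha * f'(x_0) = 3 - 1/5 * 35 = -4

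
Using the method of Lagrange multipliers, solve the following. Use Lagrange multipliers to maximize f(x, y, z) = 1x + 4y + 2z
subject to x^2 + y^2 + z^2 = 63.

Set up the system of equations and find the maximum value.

Lagrange conditions: 1 = 2*lambda*x, 4 = 2*lambda*y, 2 = 2*lambda*z
So x:1 = y:4 = z:2, i.e. x = 1t, y = 4t, z = 2t
Constraint: t^2*(1^2 + 4^2 + 2^2) = 63
  t^2 * 21 = 63  =>  t = sqrt(3)
Maximum = 1*1t + 4*4t + 2*2t = 21*sqrt(3) = sqrt(1323)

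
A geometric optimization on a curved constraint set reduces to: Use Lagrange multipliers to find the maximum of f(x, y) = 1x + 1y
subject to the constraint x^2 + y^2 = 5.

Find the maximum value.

Set up Lagrange conditions: grad f = lambda * grad g
  1 = 2*lambda*x
  1 = 2*lambda*y
From these: x/y = 1/1, so x = 1t, y = 1t for some t.
Substitute into constraint: (1t)^2 + (1t)^2 = 5
  t^2 * 2 = 5
  t = sqrt(5/2)
Maximum = 1*x + 1*y = (1^2 + 1^2)*t = 2 * sqrt(5/2) = sqrt(10)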